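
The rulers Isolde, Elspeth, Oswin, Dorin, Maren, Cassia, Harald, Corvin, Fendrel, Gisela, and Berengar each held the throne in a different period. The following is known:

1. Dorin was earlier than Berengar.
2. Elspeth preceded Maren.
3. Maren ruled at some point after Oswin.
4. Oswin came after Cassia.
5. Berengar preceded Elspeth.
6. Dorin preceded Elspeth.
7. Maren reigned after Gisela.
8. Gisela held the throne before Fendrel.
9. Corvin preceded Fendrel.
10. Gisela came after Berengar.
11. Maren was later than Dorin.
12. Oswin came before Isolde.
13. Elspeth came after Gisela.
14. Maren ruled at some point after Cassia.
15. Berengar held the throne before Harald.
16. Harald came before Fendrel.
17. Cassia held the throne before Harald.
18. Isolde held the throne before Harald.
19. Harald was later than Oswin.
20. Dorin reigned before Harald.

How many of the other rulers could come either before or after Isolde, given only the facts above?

Forced before Isolde: Cassia and Oswin; forced after Isolde: Fendrel and Harald.
That leaves Berengar, Corvin, Dorin, Elspeth, Gisela, and Maren with no forced order relative to Isolde — 6.

6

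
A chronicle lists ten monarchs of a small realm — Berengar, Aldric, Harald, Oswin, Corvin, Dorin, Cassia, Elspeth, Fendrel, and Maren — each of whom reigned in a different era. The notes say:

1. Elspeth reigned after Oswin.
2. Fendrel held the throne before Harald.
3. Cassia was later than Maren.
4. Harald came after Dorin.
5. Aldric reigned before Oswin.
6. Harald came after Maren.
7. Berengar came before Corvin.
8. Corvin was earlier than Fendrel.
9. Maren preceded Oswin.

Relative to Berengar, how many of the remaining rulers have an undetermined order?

Forced after Berengar: Corvin, Fendrel, and Harald.
That leaves Aldric, Cassia, Dorin, Elspeth, Maren, and Oswin with no forced order relative to Berengar — 6.

6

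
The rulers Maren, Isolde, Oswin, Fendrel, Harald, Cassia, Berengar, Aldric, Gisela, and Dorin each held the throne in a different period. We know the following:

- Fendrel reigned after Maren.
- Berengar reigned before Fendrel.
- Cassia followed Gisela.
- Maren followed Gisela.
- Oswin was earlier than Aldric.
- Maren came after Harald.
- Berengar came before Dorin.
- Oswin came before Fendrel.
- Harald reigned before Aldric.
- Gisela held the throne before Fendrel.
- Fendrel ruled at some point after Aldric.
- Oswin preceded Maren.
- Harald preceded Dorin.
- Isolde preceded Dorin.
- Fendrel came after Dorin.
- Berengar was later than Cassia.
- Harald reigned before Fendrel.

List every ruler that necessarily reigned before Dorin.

Directly stated before Dorin: Berengar, Harald, and Isolde.
Cassia reaches Dorin via Cassia → Berengar → Dorin.
Gisela reaches Dorin via Gisela → Cassia → Berengar → Dorin.
No chain forces Aldric (or any of the others) ahead of Dorin.

Berengar, Cassia, Gisela, Harald, Isolde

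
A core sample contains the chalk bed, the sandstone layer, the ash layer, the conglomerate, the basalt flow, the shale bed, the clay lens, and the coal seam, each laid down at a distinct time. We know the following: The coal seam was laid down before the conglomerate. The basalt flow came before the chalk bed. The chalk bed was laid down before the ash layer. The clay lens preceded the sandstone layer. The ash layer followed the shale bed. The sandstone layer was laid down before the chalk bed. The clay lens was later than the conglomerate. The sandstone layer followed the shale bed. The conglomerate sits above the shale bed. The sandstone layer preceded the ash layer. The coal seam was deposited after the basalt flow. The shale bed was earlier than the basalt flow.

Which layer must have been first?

The shale bed has a chain of constraints placing it before every other layer, so the shale bed must be first.

the shale bed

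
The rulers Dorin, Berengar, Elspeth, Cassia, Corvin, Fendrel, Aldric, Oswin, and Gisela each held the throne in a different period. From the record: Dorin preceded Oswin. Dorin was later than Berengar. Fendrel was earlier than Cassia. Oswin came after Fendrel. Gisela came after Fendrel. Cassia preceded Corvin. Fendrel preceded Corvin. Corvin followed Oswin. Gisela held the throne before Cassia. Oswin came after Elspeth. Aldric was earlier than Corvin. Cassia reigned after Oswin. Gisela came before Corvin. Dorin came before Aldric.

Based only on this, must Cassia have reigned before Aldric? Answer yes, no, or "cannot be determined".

No chain of stated constraints runs from Cassia to Aldric, and none runs from Aldric to Cassia either.
So the relative order of Cassia and Aldric is not fixed by the given facts.

cannot be determined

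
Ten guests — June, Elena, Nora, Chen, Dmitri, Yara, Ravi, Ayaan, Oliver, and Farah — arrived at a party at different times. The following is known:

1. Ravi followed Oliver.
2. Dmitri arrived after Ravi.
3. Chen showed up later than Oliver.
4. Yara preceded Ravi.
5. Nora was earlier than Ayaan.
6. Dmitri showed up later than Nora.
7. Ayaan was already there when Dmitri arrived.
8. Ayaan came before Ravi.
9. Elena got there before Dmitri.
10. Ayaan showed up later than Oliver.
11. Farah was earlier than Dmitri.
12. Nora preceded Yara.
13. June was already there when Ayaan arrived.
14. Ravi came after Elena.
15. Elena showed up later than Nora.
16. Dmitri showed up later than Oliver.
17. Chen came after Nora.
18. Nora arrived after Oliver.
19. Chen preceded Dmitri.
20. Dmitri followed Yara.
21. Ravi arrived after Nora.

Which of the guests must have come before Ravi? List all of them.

Directly stated before Ravi: Ayaan, Elena, Nora, Oliver, and Yara.
June reaches Ravi via June → Ayaan → Ravi.
No chain forces Dmitri (or any of the others) ahead of Ravi.

Ayaan, Elena, June, Nora, Oliver, Yara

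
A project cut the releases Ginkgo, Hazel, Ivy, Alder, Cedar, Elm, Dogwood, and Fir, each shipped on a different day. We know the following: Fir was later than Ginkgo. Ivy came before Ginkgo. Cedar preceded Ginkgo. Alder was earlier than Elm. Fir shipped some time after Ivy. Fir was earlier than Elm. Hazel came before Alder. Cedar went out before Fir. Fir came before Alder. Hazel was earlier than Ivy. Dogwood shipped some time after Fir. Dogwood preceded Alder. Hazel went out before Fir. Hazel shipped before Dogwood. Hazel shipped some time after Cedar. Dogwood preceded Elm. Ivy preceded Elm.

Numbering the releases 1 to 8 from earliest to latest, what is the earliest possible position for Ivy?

3

Cedar and Hazel must both come before Ivy — 2 forced predecessors.
Nothing else is forced ahead of Ivy, so its earliest slot is position 2 + 1 = 3.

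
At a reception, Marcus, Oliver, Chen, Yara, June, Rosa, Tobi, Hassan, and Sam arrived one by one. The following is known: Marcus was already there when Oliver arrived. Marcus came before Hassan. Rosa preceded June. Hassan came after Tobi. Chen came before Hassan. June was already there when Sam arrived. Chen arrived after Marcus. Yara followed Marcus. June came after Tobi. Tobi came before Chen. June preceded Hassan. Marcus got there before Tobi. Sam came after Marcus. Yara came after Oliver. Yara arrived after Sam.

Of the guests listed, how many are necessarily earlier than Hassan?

5

Directly stated before Hassan: Chen, June, Marcus, and Tobi.
Rosa reaches Hassan via Rosa → June → Hassan.
No chain forces Oliver (or any of the others) ahead of Hassan.
That's Chen, June, Marcus, Rosa, and Tobi — 5 in all.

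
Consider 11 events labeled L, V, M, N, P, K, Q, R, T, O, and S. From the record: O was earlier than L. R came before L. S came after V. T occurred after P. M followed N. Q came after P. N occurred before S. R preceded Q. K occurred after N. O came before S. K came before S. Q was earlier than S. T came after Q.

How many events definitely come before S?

Directly stated before S: K, N, O, Q, and V.
P reaches S via P → Q → S.
R reaches S via R → Q → S.
No chain forces T (or any of the others) ahead of S.
That's K, N, O, P, Q, R, and V — 7 in all.

7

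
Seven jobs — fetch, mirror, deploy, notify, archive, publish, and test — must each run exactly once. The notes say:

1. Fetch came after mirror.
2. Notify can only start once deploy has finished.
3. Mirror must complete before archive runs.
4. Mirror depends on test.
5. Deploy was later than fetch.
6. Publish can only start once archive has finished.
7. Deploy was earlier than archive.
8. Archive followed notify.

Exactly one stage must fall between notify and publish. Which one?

Tracing the constraints gives notify → archive → publish, so archive sits after notify and before publish.
No other stage is forced both after notify and before publish.

archive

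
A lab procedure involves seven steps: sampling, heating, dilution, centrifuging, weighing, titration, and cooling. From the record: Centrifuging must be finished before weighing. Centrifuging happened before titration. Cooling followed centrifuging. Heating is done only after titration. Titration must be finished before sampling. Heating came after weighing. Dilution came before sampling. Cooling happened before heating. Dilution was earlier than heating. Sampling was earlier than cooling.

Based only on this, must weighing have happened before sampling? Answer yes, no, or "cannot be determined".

cannot be determined

No chain of stated constraints runs from weighing to sampling, and none runs from sampling to weighing either.
So the relative order of weighing and sampling is not fixed by the given facts.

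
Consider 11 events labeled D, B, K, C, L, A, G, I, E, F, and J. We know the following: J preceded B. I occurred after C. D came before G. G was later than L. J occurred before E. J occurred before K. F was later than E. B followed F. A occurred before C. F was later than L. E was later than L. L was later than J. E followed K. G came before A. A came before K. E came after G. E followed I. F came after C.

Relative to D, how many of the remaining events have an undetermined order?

2

Forced after D: A, B, C, E, F, G, I, and K.
That leaves J and L with no forced order relative to D — 2.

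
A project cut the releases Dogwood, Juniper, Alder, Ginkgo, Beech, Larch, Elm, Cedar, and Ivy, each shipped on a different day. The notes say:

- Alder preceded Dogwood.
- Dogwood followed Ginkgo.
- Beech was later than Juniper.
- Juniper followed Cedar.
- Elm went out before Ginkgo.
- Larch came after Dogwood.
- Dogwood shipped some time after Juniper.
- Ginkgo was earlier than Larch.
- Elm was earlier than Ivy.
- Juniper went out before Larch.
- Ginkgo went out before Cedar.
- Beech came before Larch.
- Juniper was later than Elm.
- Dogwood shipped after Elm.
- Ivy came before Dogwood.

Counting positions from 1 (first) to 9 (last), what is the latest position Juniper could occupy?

6

Juniper must come before Beech, Dogwood, and Larch — 3 releases forced after it.
Everything else can be placed before Juniper in some valid order, so Juniper can sit as late as position 9 − 3 = 6.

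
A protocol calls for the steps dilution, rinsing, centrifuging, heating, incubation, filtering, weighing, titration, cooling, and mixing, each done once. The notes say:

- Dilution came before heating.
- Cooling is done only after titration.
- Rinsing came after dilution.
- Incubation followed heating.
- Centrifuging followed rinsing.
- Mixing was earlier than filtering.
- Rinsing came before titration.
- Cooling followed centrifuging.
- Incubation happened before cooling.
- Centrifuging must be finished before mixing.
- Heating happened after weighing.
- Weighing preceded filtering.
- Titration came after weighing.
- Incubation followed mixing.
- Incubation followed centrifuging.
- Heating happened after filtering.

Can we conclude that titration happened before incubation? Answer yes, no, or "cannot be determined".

cannot be determined

No chain of stated constraints runs from titration to incubation, and none runs from incubation to titration either.
So the relative order of titration and incubation is not fixed by the given facts.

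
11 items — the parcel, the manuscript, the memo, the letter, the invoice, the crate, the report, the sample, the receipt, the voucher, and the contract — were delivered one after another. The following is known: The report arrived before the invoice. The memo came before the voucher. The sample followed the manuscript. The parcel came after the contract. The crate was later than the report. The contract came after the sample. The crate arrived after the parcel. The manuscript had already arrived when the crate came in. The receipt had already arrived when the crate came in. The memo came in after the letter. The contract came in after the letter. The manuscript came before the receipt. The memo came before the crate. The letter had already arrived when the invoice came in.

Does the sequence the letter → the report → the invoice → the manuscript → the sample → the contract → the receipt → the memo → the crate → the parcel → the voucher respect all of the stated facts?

The constraints require the parcel before the crate, but in the proposed sequence the crate appears ahead of the parcel. That one violation is enough.

no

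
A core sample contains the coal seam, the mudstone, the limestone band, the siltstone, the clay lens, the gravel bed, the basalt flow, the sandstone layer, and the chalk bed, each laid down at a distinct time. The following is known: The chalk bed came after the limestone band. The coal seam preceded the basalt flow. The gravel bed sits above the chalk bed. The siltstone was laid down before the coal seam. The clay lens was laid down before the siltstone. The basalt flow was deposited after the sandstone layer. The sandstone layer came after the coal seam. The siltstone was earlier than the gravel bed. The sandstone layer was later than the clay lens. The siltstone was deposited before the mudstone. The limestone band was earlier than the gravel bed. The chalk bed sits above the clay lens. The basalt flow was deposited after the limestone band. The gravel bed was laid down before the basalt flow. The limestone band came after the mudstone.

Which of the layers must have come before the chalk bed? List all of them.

Directly stated before the chalk bed: the clay lens and the limestone band.
The mudstone reaches the chalk bed via the mudstone → the limestone band → the chalk bed.
The siltstone reaches the chalk bed via the siltstone → the mudstone → the limestone band → the chalk bed.

the clay lens, the limestone band, the mudstone, the siltstone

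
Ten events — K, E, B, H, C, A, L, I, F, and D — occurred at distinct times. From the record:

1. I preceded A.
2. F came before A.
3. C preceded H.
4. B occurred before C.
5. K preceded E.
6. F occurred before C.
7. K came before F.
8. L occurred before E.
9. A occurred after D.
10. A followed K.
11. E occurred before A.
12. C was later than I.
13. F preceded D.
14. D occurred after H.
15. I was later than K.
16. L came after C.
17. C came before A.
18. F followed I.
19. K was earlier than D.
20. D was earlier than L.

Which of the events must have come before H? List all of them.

Directly stated before H: C.
B reaches H via B → C → H.
F reaches H via F → C → H.
I reaches H via I → C → H.
Likewise K reaches H by chaining the stated constraints.

B, C, F, I, K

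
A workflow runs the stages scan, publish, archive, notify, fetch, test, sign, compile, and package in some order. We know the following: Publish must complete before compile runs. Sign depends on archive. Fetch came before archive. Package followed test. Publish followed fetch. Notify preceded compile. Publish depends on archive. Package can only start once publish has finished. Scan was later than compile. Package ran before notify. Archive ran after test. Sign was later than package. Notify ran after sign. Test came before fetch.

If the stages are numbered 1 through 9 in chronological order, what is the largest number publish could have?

Publish must come before compile, notify, package, scan, and sign — 5 stages forced after it.
Everything else can be placed before publish in some valid order, so publish can sit as late as position 9 − 5 = 4.

4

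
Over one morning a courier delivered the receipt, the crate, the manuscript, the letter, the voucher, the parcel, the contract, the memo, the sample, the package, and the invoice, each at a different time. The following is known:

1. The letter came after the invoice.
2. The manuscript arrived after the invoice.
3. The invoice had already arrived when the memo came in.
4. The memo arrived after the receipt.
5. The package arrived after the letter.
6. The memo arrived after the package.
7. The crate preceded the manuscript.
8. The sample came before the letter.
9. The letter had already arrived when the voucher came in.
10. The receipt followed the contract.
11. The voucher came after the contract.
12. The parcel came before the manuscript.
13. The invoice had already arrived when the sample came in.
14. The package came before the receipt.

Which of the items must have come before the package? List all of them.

the invoice, the letter, the sample

Directly stated before the package: the letter.
The invoice reaches the package via the invoice → the letter → the package.
The sample reaches the package via the sample → the letter → the package.
No chain forces the contract (or any of the others) ahead of the package.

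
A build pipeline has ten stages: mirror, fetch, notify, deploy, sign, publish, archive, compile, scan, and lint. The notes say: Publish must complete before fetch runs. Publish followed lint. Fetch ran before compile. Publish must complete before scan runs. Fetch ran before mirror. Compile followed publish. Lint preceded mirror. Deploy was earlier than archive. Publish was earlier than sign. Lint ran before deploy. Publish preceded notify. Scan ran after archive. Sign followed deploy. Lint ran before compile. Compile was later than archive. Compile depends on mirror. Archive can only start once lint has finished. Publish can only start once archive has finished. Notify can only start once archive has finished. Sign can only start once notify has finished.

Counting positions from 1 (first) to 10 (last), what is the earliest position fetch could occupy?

5

Archive, deploy, lint, and publish must all come before fetch — 4 forced predecessors.
Nothing else is forced ahead of fetch, so its earliest slot is position 4 + 1 = 5.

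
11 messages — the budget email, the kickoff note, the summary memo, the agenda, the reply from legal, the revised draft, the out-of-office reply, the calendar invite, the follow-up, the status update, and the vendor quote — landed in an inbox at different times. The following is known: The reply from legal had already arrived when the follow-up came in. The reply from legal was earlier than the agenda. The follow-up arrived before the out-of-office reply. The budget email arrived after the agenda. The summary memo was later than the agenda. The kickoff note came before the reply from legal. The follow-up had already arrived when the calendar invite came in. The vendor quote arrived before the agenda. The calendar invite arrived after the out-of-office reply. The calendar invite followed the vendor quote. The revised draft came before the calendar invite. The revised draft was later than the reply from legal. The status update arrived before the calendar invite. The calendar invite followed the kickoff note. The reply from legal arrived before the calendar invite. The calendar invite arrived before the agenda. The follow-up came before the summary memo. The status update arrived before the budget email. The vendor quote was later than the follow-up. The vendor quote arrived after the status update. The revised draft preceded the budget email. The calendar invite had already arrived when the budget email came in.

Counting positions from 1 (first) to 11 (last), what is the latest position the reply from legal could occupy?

The reply from legal must come before the agenda, the budget email, the calendar invite, the follow-up, the out-of-office reply, the revised draft, the summary memo, and the vendor quote — 8 messages forced after it.
Everything else can be placed before the reply from legal in some valid order, so the reply from legal can sit as late as position 11 − 8 = 3.

3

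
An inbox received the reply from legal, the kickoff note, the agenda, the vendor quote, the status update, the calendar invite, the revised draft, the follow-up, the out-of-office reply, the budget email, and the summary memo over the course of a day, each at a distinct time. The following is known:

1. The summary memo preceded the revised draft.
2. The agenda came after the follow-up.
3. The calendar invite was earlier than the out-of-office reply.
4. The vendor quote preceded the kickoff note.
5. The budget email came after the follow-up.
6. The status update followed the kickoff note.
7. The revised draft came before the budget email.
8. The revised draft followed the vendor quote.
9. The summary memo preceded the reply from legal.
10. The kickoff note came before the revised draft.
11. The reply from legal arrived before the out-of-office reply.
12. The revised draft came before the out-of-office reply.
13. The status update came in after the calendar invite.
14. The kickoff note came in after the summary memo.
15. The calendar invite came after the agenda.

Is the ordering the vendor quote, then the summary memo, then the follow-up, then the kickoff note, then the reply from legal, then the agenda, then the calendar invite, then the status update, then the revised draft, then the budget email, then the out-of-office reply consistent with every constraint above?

yes

Check each stated constraint against the proposed order — e.g. the follow-up is ahead of the budget email; the vendor quote is ahead of the revised draft. Every pair is in the required order; nothing is violated.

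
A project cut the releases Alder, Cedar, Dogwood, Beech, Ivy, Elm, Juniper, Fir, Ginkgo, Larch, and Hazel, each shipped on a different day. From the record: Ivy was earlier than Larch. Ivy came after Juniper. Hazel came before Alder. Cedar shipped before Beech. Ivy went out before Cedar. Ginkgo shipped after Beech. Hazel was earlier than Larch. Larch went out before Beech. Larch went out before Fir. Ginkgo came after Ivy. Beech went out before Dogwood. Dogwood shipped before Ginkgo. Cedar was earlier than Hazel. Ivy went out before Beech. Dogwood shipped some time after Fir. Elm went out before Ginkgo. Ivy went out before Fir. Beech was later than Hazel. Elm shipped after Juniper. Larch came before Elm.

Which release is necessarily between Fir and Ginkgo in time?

Tracing the constraints gives Fir → Dogwood → Ginkgo, so Dogwood sits after Fir and before Ginkgo.
No other release is forced both after Fir and before Ginkgo.

Dogwood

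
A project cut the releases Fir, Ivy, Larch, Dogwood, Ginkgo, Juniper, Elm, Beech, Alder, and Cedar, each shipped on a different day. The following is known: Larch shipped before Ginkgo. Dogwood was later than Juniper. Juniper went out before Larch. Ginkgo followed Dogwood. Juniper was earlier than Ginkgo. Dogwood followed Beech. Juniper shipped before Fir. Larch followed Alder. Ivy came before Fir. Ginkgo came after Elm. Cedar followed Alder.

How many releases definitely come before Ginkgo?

6

Directly stated before Ginkgo: Dogwood, Elm, Juniper, and Larch.
Alder reaches Ginkgo via Alder → Larch → Ginkgo.
Beech reaches Ginkgo via Beech → Dogwood → Ginkgo.
No chain forces Ivy (or any of the others) ahead of Ginkgo.
That's Alder, Beech, Dogwood, Elm, Juniper, and Larch — 6 in all.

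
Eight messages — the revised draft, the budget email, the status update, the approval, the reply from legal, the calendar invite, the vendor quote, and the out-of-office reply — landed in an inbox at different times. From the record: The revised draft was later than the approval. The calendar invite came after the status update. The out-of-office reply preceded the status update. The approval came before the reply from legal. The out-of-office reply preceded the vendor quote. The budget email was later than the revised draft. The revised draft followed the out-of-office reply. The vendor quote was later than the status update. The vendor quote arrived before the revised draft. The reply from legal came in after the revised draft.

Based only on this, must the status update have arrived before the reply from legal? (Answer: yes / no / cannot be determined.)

yes

Chain the constraints: the status update → the vendor quote → the revised draft → the reply from legal. Each link is directly stated, so the status update comes before the reply from legal.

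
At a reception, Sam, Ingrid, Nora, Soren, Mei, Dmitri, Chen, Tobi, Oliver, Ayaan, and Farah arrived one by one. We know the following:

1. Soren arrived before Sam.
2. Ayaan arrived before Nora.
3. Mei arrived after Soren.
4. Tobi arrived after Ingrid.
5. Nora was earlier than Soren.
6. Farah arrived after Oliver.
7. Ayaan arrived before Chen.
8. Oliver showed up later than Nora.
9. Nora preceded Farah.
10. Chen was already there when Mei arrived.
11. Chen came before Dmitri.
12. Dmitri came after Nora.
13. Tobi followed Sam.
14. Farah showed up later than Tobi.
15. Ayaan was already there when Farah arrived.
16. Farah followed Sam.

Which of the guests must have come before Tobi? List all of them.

Ayaan, Ingrid, Nora, Sam, Soren

Directly stated before Tobi: Ingrid and Sam.
Ayaan reaches Tobi via Ayaan → Nora → Soren → Sam → Tobi.
Nora reaches Tobi via Nora → Soren → Sam → Tobi.
Soren reaches Tobi via Soren → Sam → Tobi.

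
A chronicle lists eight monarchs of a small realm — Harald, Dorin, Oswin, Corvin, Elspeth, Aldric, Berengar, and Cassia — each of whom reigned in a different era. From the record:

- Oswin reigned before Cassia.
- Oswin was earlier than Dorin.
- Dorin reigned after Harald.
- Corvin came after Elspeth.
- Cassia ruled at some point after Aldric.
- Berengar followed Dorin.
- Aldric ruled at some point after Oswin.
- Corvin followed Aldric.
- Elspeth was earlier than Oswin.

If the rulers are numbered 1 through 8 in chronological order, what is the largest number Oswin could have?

3

Oswin must come before Aldric, Berengar, Cassia, Corvin, and Dorin — 5 rulers forced after them.
Everything else can be placed before Oswin in some valid order, so Oswin can sit as late as position 8 − 5 = 3.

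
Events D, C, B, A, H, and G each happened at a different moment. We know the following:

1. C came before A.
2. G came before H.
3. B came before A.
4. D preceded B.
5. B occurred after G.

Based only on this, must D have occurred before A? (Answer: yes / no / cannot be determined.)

yes

Chain the constraints: D → B → A. Each link is directly stated, so D comes before A.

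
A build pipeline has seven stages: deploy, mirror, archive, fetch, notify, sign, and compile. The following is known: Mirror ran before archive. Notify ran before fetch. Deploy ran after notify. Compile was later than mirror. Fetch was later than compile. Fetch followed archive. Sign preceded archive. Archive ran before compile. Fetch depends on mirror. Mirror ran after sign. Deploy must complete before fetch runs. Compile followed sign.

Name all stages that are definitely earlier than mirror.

Directly stated before mirror: sign.

sign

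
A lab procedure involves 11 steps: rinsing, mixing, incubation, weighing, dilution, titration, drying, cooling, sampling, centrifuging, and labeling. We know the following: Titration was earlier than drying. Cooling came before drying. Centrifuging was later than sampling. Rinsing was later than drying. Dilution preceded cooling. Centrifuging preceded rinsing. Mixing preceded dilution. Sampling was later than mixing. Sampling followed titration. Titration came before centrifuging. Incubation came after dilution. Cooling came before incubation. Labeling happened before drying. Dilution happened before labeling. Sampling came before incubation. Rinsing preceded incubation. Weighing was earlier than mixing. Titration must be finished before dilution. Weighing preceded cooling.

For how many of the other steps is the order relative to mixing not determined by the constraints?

1

Forced before mixing: weighing; forced after mixing: centrifuging, cooling, dilution, drying, incubation, labeling, rinsing, and sampling.
That leaves titration with no forced order relative to mixing — 1.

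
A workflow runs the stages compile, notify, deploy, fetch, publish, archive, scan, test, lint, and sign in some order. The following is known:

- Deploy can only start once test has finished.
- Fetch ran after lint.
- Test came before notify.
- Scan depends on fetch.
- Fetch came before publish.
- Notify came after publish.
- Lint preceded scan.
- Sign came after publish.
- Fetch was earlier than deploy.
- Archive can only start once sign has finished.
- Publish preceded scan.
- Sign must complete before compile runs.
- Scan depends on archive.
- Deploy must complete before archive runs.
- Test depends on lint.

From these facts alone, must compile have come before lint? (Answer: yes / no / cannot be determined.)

Tracing the constraints gives lint → fetch → publish → sign → compile, so lint must come before compile.
That means compile cannot be before lint.

no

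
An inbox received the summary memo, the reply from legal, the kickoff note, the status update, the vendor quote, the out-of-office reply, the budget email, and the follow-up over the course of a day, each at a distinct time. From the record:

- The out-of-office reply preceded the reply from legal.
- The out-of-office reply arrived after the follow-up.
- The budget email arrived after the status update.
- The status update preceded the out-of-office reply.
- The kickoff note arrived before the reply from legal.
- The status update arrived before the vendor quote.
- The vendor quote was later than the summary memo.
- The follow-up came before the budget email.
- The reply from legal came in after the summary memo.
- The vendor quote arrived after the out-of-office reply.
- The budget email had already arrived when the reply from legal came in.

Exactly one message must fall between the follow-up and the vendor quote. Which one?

Tracing the constraints gives the follow-up → the out-of-office reply → the vendor quote, so the out-of-office reply sits after the follow-up and before the vendor quote.
No other message is forced both after the follow-up and before the vendor quote.

the out-of-office reply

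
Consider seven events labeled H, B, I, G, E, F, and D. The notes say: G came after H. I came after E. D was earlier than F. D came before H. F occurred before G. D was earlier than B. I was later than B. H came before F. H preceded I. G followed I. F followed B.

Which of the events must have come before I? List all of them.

Directly stated before I: B, E, and H.
D reaches I via D → H → I.

B, D, E, H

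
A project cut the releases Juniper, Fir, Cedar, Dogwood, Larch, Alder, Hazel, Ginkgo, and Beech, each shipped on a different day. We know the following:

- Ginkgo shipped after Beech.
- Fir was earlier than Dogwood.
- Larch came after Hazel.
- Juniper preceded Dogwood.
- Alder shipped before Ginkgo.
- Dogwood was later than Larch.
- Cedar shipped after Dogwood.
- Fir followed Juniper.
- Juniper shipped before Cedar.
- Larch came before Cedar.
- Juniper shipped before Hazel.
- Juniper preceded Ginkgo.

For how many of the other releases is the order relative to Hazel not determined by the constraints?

4

Forced before Hazel: Juniper; forced after Hazel: Cedar, Dogwood, and Larch.
That leaves Alder, Beech, Fir, and Ginkgo with no forced order relative to Hazel — 4.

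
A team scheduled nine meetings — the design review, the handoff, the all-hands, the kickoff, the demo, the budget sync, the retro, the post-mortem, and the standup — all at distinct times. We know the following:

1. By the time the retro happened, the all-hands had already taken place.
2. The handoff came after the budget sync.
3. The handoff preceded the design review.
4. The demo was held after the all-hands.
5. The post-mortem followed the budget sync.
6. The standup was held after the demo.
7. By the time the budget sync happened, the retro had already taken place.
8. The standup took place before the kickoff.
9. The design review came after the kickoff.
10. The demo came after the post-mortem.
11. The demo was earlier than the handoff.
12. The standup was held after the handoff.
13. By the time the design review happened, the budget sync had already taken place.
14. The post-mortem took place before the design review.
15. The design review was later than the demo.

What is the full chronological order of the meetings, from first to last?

The constraints fix every adjacent pair, so only one ordering works:
the all-hands → the retro → the budget sync → the post-mortem → the demo → the handoff → the standup → the kickoff → the design review.

the all-hands, the retro, the budget sync, the post-mortem, the demo, the handoff, the standup, the kickoff, the design review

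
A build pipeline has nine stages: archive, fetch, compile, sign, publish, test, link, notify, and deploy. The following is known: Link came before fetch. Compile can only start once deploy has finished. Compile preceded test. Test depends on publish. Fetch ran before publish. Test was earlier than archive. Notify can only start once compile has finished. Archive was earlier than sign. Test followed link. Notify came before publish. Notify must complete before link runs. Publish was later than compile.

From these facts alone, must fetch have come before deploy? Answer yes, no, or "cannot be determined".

no

Tracing the constraints gives deploy → compile → notify → link → fetch, so deploy must come before fetch.
That means fetch cannot be before deploy.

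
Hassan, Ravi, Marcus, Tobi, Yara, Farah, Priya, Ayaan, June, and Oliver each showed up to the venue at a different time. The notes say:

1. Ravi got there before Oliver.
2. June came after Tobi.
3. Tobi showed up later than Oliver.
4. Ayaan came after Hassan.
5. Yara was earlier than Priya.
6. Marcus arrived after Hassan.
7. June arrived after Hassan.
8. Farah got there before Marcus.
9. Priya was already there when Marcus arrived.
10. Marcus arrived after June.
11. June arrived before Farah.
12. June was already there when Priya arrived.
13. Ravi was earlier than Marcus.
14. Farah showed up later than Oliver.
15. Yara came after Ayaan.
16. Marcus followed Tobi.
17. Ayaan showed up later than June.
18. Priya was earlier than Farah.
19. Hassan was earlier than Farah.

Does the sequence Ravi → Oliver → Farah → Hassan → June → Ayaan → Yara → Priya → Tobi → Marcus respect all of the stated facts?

The constraints require Hassan before Farah, but in the proposed sequence Farah appears ahead of Hassan. That one violation is enough.

no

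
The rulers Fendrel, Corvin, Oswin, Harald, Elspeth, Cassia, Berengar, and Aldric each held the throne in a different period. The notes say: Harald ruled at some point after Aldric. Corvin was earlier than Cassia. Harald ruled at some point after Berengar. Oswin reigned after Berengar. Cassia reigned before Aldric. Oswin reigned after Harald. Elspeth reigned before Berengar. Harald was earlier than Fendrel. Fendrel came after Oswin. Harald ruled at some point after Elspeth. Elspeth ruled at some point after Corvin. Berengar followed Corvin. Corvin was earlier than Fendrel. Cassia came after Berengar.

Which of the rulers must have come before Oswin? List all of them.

Aldric, Berengar, Cassia, Corvin, Elspeth, Harald

Directly stated before Oswin: Berengar and Harald.
Aldric reaches Oswin via Aldric → Harald → Oswin.
Cassia reaches Oswin via Cassia → Aldric → Harald → Oswin.
Corvin reaches Oswin via Corvin → Berengar → Oswin.
Likewise Elspeth reaches Oswin by chaining the stated constraints.
No chain forces Fendrel ahead of Oswin.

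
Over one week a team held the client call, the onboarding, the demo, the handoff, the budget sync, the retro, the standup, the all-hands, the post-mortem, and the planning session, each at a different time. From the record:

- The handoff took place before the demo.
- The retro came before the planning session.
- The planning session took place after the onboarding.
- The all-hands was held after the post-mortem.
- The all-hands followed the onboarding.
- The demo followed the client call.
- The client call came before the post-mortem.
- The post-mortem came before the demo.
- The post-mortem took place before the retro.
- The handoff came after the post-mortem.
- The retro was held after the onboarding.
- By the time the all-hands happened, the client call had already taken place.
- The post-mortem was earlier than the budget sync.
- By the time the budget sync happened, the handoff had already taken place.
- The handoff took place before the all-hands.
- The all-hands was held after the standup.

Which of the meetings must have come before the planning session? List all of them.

Directly stated before the planning session: the onboarding and the retro.
The client call reaches the planning session via the client call → the post-mortem → the retro → the planning session.
The post-mortem reaches the planning session via the post-mortem → the retro → the planning session.

the client call, the onboarding, the post-mortem, the retro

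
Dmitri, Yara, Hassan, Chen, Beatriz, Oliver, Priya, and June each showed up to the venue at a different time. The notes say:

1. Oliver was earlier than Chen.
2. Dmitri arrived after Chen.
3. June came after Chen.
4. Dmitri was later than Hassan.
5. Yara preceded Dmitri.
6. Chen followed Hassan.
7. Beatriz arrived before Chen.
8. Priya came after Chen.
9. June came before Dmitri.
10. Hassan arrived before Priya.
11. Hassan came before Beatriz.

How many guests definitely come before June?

Directly stated before June: Chen.
Beatriz reaches June via Beatriz → Chen → June.
Hassan reaches June via Hassan → Chen → June.
Oliver reaches June via Oliver → Chen → June.
That's Beatriz, Chen, Hassan, and Oliver — 4 in all.

4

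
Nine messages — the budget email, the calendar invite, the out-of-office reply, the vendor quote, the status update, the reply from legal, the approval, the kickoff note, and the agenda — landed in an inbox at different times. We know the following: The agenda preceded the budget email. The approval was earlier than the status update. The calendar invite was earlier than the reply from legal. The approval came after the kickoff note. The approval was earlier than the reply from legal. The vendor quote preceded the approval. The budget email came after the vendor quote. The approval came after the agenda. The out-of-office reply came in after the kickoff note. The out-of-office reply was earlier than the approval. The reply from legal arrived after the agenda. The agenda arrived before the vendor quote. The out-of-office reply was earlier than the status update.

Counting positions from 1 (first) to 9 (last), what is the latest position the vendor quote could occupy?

5

The vendor quote must come before the approval, the budget email, the reply from legal, and the status update — 4 messages forced after it.
Everything else can be placed before the vendor quote in some valid order, so the vendor quote can sit as late as position 9 − 4 = 5.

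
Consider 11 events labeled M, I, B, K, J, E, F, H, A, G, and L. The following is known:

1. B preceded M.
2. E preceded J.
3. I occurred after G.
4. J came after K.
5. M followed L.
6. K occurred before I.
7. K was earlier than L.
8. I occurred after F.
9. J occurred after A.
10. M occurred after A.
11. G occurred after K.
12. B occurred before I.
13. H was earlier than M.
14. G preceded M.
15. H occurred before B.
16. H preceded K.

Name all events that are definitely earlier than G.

H, K

Directly stated before G: K.
H reaches G via H → K → G.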